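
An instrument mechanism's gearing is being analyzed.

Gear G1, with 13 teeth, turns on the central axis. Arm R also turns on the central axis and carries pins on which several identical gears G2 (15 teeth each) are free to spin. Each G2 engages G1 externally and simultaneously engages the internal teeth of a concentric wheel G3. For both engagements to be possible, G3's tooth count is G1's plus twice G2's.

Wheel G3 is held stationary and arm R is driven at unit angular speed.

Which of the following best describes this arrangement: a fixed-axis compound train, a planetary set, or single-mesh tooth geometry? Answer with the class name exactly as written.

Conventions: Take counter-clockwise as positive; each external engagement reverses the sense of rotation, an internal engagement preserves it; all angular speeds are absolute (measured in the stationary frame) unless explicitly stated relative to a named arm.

recognized (axles ride arm R): planetary set, 13/15/43 teeth
classification: planetary set

planetary set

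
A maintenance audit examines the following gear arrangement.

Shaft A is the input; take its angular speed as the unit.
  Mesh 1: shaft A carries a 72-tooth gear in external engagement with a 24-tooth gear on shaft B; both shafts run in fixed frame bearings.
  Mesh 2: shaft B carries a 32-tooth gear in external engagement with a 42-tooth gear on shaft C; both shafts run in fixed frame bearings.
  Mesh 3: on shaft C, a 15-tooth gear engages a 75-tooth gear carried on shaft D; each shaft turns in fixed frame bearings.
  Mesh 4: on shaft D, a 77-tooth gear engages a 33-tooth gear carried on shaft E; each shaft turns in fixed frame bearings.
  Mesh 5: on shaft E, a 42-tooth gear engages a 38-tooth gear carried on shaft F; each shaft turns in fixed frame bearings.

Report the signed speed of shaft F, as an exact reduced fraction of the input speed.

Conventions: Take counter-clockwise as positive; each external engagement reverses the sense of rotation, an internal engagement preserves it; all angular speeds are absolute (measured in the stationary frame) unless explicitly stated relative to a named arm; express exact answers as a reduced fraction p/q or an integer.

-112/95

5-mesh fixed-axis compound train (all bearings frame-fixed)
mesh 1 [72T→24T]: |ω|/ω_in = 1×72/24 = 3, sense flips to −
mesh 2 [32T→42T]: |ω|/ω_in = 3×32/42 = 16/7, sense flips to +
mesh 3 [15T→75T]: |ω|/ω_in = (16/7)×15/75 = 16/35, sense flips to −
mesh 4 [77T→33T]: |ω|/ω_in = (16/35)×77/33 = 16/15, sense flips to +
mesh 5 [42T→38T]: |ω|/ω_in = (16/15)×42/38 = 112/95, sense flips to −
signed output speed (× input speed) = -112/95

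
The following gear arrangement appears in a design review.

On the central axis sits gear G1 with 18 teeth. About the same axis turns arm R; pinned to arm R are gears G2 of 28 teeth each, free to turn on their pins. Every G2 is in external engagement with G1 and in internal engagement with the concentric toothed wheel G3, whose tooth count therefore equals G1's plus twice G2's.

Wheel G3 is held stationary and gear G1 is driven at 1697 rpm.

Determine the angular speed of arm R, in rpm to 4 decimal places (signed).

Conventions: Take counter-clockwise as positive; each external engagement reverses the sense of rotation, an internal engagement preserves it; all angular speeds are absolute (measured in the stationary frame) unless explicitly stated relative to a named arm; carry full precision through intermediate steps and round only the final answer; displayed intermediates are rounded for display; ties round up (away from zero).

planetary set (18T centre, 28T on arm, 74T internal) — Willis relation
normalise by the input: solve with ω_sun = 1, then scale by 1697 rpm
ring teeth: 18 + 2·28 = 74
18(ω_sun−ω_arm) = −74(ω_ring−ω_arm),  ω_ring = 0, ω_sun = 1
18(1−ω_arm) = −74(0−ω_arm)  ⇒  92·ω_arm = 18  ⇒  ω_arm = 9/46
scale: ω_arm = 9/46 × 1697 rpm = +332.0217 rpm

+332.0217 rpm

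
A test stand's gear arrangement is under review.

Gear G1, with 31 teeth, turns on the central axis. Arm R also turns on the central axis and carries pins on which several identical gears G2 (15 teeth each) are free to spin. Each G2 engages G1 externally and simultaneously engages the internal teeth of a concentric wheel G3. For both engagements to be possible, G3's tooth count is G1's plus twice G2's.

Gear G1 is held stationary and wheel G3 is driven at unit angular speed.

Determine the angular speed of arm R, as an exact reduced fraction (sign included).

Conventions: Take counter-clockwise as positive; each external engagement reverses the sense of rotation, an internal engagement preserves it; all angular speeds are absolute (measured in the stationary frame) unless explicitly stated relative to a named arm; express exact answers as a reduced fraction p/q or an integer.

planetary set (31T centre, 15T on arm, 61T internal) — Willis relation
ring teeth: 31 + 2·15 = 61
31(ω_sun−ω_arm) = −61(ω_ring−ω_arm),  ω_sun = 0, ω_ring = 1
31(0−ω_arm) = −61(1−ω_arm)  ⇒  92·ω_arm = 61  ⇒  ω_arm = 61/92
exact speed ratio = 61/92

61/92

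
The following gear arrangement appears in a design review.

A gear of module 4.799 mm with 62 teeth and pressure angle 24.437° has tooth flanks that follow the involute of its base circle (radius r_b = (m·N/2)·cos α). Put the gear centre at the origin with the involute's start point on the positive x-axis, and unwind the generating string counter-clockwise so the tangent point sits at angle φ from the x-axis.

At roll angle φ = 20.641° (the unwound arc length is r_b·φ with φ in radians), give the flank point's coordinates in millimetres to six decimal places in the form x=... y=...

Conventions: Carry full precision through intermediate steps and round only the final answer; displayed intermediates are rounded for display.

x=143.947655 y=2.083574

class = single-mesh tooth geometry [base-circle involute, m = 4.799, 62T]
pitch radius r_p = m·N/2 = 4.799·62/2 = 148.769000
base radius r_b = r_p·cos α = 148.769000·cos 24.437° = 135.441782
roll angle φ = 20.641° = 0.36025341 rad
x = r_b·(cos φ + φ·sin φ) = 143.947655
y = r_b·(sin φ − φ·cos φ) = 2.083574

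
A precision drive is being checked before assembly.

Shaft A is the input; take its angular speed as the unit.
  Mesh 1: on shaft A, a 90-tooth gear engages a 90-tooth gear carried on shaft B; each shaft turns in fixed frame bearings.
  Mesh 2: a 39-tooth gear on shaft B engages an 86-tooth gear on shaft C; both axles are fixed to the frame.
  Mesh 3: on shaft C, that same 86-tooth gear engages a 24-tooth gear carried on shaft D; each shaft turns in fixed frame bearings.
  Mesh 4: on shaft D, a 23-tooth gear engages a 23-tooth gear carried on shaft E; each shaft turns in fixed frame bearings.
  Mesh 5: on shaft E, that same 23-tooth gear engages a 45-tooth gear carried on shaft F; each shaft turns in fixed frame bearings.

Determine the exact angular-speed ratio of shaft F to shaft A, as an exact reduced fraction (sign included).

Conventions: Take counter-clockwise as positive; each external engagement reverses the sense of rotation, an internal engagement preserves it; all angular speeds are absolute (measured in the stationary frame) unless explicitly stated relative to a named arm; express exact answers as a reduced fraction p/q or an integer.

class = fixed-axis compound train [5 meshes; 5 ratios multiply, 5 sense flips]
mesh 1 [90T→90T]: running ratio 1, sense −
mesh 2 [39T→86T]: running ratio 39/86, sense +
mesh 3 [86T→24T]: running ratio 13/8, sense −
mesh 4 [23T→23T]: running ratio 13/8, sense +
mesh 5 [23T→45T]: running ratio 299/360, sense −
ω_out/ω_in = -299/360

-299/360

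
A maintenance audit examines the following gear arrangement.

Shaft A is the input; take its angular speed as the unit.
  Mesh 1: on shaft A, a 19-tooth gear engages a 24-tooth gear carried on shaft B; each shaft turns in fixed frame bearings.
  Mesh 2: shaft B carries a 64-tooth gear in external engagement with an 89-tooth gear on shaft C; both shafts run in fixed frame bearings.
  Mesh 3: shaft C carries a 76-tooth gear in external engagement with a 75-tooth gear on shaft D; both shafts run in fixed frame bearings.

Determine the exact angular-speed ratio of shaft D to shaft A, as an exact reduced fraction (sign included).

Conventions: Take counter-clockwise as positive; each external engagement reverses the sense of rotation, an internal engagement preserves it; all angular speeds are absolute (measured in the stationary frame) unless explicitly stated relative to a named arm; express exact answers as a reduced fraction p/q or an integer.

-11552/20025

class = fixed-axis compound train [3 meshes; 3 ratios multiply, 3 sense flips]
mesh 1 [19T→24T]: running ratio 19/24, sense −
mesh 2 [64T→89T]: running ratio 152/267, sense +
mesh 3 [76T→75T]: running ratio 11552/20025, sense −
ω_out/ω_in = -11552/20025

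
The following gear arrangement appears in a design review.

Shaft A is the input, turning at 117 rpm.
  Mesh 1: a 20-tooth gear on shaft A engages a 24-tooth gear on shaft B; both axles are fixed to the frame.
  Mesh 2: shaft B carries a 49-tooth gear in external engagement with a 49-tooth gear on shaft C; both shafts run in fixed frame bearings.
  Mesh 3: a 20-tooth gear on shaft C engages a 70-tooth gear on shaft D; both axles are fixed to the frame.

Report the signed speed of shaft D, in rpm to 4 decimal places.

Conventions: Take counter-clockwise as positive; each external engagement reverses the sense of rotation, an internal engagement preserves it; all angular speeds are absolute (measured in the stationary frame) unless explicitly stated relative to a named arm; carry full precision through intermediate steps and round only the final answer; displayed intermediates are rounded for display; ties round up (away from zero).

class = fixed-axis compound train [3 meshes; 3 ratios multiply, 3 sense flips]
mesh 1 [20T→24T]: ω = 117.0000×20/24 = 97.5000 rpm, sense flips to −
mesh 2 [49T→49T]: ω = 97.5000×49/49 = 97.5000 rpm, sense flips to +
mesh 3 [20T→70T]: ω = 97.5000×20/70 = 27.8571 rpm, sense flips to −
signed output speed = -27.8571 rpm

-27.8571 rpm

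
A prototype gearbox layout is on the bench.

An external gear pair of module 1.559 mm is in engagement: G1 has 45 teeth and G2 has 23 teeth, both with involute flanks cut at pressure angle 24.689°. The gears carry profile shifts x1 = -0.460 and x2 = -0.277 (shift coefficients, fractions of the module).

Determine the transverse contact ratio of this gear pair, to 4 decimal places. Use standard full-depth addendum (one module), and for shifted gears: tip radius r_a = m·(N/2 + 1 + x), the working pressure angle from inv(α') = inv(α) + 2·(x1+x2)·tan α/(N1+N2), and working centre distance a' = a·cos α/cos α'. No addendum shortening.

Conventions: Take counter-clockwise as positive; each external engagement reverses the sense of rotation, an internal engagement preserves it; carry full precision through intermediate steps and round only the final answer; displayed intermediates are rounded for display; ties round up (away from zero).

single-mesh involute tooth geometry (45T engaging 23T at module 1.559)
base radii: r_b1 = 31.871009, r_b2 = 16.289627
tip radii: r_a1 = 35.919360, r_a2 = 19.055657
inv(α') = inv(24.689°) + 2·(-0.460-0.277)·tan α/(45+23) = 0.01884667  ⇒  α' = 21.56697°
a' = a·cos α / cos α' = 53.0060·cos 24.689°/cos 21.56697° = 51.786267
action lengths: √(r_a1²−r_b1²) = 16.566207, √(r_a2²−r_b2²) = 9.887675
base pitch p_b = π·m·cos α = 4.450032
CR = (16.566207 + 9.887675 − 51.786267·sin 21.56697°)/4.450032 = 1.666920
contact ratio ≈ 1.6669

1.6669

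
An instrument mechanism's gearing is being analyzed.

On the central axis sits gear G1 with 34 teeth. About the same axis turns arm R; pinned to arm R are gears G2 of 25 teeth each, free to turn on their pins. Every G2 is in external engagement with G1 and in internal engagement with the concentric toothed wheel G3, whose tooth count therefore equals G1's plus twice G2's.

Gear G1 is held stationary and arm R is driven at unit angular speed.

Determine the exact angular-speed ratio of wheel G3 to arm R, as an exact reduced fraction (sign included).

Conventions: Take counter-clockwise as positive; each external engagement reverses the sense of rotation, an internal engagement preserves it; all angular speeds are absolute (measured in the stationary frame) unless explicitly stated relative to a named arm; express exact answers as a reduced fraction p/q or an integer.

planetary set (34T centre, 25T on arm, 84T internal) — Willis relation
ring teeth: 34 + 2·25 = 84
34(ω_sun−ω_arm) = −84(ω_ring−ω_arm),  ω_sun = 0, ω_arm = 1
ω_ring = 1 − (34/84)(0−1) = 59/42
ω_out/ω_in = 59/42

59/42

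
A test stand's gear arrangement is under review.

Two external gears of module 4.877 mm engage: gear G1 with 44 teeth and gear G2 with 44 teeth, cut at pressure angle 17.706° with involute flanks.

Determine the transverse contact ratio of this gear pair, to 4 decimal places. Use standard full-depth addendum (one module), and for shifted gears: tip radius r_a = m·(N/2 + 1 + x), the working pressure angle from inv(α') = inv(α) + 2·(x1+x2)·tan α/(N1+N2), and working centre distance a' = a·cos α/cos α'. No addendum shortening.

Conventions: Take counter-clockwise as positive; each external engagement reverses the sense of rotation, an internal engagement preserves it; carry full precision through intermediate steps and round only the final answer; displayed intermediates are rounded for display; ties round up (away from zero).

recognized (one external pair, fixed centres): single-mesh tooth geometry, m = 4.877, N1 = 44, N2 = 44
base radii: r_b1 = 102.211444, r_b2 = 102.211444
tip radii: r_a1 = 112.171000, r_a2 = 112.171000
no profile shift: α' = α, a' = a
action lengths: √(r_a1²−r_b1²) = 46.207725, √(r_a2²−r_b2²) = 46.207725
base pitch p_b = π·m·cos α = 14.595760
CR = (46.207725 + 46.207725 − 214.588000·sin 17.70600°)/14.595760 = 1.860280
contact ratio ≈ 1.8603

1.8603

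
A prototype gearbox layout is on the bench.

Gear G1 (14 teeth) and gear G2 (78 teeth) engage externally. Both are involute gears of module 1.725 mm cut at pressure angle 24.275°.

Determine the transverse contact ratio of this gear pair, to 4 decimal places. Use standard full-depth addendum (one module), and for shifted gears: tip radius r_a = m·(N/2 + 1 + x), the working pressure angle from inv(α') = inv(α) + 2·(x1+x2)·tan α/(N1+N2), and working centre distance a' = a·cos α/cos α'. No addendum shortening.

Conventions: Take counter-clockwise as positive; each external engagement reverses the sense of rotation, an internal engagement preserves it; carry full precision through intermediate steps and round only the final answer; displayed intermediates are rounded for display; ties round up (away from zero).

single-mesh involute tooth geometry (14T engaging 78T at module 1.725)
base radii: r_b1 = 11.007362, r_b2 = 61.326729
tip radii: r_a1 = 13.800000, r_a2 = 69.000000
no profile shift: α' = α, a' = a
action lengths: √(r_a1²−r_b1²) = 8.323340, √(r_a2²−r_b2²) = 31.623287
base pitch p_b = π·m·cos α = 4.940092
CR = (8.323340 + 31.623287 − 79.350000·sin 24.27500°)/4.940092 = 1.482669
contact ratio ≈ 1.4827

1.4827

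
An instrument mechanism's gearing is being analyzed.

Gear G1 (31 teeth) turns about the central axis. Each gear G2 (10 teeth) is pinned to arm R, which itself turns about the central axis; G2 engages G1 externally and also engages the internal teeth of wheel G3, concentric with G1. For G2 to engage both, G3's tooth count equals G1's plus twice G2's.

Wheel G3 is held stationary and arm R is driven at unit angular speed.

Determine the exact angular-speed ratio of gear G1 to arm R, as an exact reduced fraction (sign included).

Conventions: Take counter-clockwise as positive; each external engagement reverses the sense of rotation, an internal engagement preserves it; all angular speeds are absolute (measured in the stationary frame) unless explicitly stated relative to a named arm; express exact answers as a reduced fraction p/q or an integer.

topology: planetary set — G1 31T / G2 10T / G3 51T, arm = carrier (Willis)
ring teeth: 31 + 2·10 = 51
31(ω_sun−ω_arm) = −51(ω_ring−ω_arm),  ω_ring = 0, ω_arm = 1
ω_sun = 1 − (51/31)(0−1) = 82/31
ω_out/ω_in = 82/31

82/31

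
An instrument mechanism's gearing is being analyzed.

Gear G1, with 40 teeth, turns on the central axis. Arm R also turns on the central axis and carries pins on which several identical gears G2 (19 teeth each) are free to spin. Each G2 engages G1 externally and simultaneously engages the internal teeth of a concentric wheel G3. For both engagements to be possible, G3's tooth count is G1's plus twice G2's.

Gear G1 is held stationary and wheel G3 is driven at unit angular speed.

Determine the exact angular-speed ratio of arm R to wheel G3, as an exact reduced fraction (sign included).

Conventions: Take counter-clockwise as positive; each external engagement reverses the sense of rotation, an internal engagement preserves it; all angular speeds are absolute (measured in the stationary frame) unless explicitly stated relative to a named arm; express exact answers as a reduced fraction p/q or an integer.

39/59

planetary set (40T centre, 19T on arm, 78T internal) — Willis relation
ring teeth: 40 + 2·19 = 78
40(ω_sun−ω_arm) = −78(ω_ring−ω_arm),  ω_sun = 0, ω_ring = 1
40(0−ω_arm) = −78(1−ω_arm)  ⇒  118·ω_arm = 78  ⇒  ω_arm = 39/59
ω_out/ω_in = 39/59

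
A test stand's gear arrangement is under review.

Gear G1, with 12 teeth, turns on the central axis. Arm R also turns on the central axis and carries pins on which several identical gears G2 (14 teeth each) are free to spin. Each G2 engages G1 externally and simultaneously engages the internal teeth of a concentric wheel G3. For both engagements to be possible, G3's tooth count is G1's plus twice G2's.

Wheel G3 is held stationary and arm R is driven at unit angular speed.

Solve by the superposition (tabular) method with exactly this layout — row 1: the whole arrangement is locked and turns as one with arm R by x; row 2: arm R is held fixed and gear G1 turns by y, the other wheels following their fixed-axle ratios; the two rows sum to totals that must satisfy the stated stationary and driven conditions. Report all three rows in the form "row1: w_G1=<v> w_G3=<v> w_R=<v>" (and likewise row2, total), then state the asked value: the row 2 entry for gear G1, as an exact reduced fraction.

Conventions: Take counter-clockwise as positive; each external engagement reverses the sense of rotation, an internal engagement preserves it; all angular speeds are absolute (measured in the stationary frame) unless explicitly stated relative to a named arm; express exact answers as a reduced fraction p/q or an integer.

row1: w_G1=1 w_G3=1 w_R=1
row2: w_G1=10/3 w_G3=-1 w_R=0
total: w_G1=13/3 w_G3=0 w_R=1
asked value: 10/3

topology: planetary set — G1 12T / G2 14T / G3 40T, arm = carrier (Willis)
row 1 (train locked, turned with arm): all members turn x
row 2 — arm fixed, fixed-axis ratios: sun y, ring −(12/40)·y, arm 0
boundary: total ω_ring = x − (12/40)·y = 0 and total ω_arm = x = 1  ⇒  y = 10/3, x = 1
row 2 ring = −(12/40)·10/3 = -1
totals (row 1 + row 2): sun 1 + 10/3 = 13/3, ring 1 + (-1) = 0, arm 1 + 0 = 1
asked cell (row2, sun) = 10/3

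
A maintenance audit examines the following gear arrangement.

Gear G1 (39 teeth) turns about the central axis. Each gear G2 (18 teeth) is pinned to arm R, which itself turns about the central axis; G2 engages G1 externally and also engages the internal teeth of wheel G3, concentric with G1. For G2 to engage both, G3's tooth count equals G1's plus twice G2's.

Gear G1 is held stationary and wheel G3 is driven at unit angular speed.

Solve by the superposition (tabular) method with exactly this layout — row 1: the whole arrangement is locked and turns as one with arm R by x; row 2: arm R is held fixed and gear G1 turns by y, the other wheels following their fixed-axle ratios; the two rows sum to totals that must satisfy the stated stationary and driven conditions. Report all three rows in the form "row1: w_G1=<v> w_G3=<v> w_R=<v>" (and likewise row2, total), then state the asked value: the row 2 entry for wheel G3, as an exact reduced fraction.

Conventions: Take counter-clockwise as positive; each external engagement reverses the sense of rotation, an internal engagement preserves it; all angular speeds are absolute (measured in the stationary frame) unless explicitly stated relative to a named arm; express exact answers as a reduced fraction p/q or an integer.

topology: planetary set — G1 39T / G2 18T / G3 75T, arm = carrier (Willis)
superposition row 1 [locked train]: every member turns x
row 2 — arm fixed, fixed-axis ratios: sun y, ring −(39/75)·y, arm 0
boundary: total ω_sun = x + y = 0 and total ω_ring = x − (39/75)·y = 1  ⇒  y = -25/38, x = 25/38
row 2 ring = −(39/75)·(-25/38) = 13/38
totals (row 1 + row 2): sun 25/38 + (-25/38) = 0, ring 25/38 + 13/38 = 1, arm 25/38 + 0 = 25/38
asked cell (row2, ring) = 13/38

row1: w_G1=25/38 w_G3=25/38 w_R=25/38
row2: w_G1=-25/38 w_G3=13/38 w_R=0
total: w_G1=0 w_G3=1 w_R=25/38
asked value: 13/38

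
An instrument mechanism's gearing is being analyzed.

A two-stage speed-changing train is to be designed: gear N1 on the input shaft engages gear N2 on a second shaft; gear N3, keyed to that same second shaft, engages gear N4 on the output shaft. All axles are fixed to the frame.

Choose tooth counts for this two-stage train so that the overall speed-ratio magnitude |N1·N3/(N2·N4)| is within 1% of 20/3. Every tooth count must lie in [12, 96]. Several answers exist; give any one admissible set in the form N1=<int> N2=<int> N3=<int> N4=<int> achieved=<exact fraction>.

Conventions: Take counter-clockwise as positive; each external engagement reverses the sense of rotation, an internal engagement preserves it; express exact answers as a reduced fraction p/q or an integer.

N1=15 N2=12 N3=64 N4=12 achieved=20/3

topology: fixed-axis compound train — 2 stages, target 20/3
target = 20/3 in lowest terms: an exact hit needs N1·N3 = k·20 and N2·N4 = k·3 for one integer k, every count in [12, 96]; additionally prefer no 1:1 stage (N1 ≠ N2, N3 ≠ N4)
k = 1…47: no 1:1-free in-range split of k·20 and k·3 into factor pairs; take k = 48
k = 48: N1·N3 = 960 = 15·64, N2·N4 = 144 = 12·12
achieved = 15·64/(12·12) = 20/3; |achieved − target| = 0 ≤ 1/15 ✓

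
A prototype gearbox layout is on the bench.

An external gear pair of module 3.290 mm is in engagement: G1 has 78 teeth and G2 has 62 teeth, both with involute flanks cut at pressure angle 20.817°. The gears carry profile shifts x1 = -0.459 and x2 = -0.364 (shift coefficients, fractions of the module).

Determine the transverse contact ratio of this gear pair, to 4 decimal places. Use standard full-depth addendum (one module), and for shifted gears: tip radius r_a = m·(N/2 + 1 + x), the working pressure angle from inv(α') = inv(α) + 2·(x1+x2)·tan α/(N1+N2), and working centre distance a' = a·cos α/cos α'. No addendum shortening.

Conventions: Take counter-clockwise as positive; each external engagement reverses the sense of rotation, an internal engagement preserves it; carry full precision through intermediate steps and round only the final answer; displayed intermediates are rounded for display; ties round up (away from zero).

1.9323

single-mesh involute tooth geometry (78T engaging 62T at module 3.290)
base radii: r_b1 = 119.933958, r_b2 = 95.332121
tip radii: r_a1 = 130.089890, r_a2 = 104.082440
inv(α') = inv(20.817°) + 2·(-0.459-0.364)·tan α/(78+62) = 0.01240862  ⇒  α' = 18.85065°
a' = a·cos α / cos α' = 230.3000·cos 20.817°/cos 18.85065° = 227.466473
action lengths: √(r_a1²−r_b1²) = 50.390725, √(r_a2²−r_b2²) = 41.772492
base pitch p_b = π·m·cos α = 9.661119
CR = (50.390725 + 41.772492 − 227.466473·sin 18.85065°)/9.661119 = 1.932306
contact ratio ≈ 1.9323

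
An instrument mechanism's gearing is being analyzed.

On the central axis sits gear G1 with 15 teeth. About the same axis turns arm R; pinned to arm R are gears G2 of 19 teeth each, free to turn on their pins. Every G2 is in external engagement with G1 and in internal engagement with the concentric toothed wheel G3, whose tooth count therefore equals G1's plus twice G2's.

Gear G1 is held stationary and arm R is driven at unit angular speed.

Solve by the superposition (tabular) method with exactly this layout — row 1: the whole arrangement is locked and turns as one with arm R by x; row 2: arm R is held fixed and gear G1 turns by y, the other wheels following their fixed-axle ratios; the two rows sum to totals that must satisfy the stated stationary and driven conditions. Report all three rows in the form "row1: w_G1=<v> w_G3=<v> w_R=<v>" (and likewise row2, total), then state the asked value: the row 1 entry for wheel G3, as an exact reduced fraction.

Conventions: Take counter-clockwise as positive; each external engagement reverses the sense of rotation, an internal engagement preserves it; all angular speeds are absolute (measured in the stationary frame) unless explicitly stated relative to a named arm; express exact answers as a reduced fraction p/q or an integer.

row1: w_G1=1 w_G3=1 w_R=1
row2: w_G1=-1 w_G3=15/53 w_R=0
total: w_G1=0 w_G3=68/53 w_R=1
asked value: 1

recognized (axles ride arm R): planetary set, 15/19/53 teeth
superposition row 1 [locked train]: every member turns x
row 2 — arm fixed, fixed-axis ratios: sun y, ring −(15/53)·y, arm 0
boundary: total ω_sun = x + y = 0 and total ω_arm = x = 1  ⇒  y = -1, x = 1
row 2 ring = −(15/53)·(-1) = 15/53
totals (row 1 + row 2): sun 1 + (-1) = 0, ring 1 + 15/53 = 68/53, arm 1 + 0 = 1
asked cell (row1, ring) = 1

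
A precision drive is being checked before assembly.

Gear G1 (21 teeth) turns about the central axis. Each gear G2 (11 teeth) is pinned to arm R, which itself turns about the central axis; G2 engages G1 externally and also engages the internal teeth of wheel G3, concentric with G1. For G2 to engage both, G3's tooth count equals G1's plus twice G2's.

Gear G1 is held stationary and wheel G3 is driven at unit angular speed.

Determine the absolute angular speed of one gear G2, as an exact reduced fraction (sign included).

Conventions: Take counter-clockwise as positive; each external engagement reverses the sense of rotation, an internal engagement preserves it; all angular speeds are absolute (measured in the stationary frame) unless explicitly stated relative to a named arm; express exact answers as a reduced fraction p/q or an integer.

43/22

planetary set (21T centre, 11T on arm, 43T internal) — Willis relation
ring teeth: 21 + 2·11 = 43
21(ω_sun−ω_arm) = −43(ω_ring−ω_arm),  ω_sun = 0, ω_ring = 1
21(0−ω_arm) = −43(1−ω_arm)  ⇒  64·ω_arm = 43  ⇒  ω_arm = 43/64
sun–planet mesh: 21·(0−43/64) = −11·(ω_p−ω_arm)  ⇒  ω_p−ω_arm = 903/704
ω_p = 43/64 + 903/704 = 43/22
exact speed ratio = 43/22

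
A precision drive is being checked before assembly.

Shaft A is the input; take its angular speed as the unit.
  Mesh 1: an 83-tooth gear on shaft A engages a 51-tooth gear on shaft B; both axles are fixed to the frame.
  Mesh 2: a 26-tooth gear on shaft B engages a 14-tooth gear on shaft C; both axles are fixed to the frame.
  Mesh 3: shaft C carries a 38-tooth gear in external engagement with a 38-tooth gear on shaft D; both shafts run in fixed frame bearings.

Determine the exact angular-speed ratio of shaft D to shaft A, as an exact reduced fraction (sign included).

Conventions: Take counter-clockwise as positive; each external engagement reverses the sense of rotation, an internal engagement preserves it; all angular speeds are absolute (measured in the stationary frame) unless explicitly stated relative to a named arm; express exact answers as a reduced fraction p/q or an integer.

class = fixed-axis compound train [3 meshes; 3 ratios multiply, 3 sense flips]
mesh 1 [83T→51T]: running ratio 83/51, sense −
mesh 2 [26T→14T]: running ratio 1079/357, sense +
mesh 3 [38T→38T]: running ratio 1079/357, sense −
ω_out/ω_in = -1079/357

-1079/357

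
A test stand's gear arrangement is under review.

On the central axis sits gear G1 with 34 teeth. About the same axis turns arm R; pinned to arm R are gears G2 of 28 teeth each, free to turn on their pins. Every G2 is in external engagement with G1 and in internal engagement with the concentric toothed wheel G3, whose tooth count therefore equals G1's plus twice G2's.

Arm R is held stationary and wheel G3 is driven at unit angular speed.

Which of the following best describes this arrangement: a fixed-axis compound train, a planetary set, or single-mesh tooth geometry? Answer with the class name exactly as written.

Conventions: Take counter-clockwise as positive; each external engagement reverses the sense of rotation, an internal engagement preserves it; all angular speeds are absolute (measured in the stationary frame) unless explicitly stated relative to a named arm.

planetary set

recognized (axles ride arm R): planetary set, 34/28/90 teeth
classification: planetary set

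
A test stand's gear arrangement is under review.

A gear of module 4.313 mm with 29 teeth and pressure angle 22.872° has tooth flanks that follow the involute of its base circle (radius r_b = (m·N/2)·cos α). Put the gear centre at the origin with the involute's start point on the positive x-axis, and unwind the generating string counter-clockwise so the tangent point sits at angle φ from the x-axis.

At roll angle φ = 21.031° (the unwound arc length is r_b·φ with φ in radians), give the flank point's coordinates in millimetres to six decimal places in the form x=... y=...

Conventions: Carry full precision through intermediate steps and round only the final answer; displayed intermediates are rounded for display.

class = single-mesh tooth geometry [base-circle involute, m = 4.313, 29T]
pitch radius r_p = m·N/2 = 4.313·29/2 = 62.538500
base radius r_b = r_p·cos α = 62.538500·cos 22.872° = 57.621439
roll angle φ = 21.031° = 0.36706019 rad
x = r_b·(cos φ + φ·sin φ) = 61.373424
y = r_b·(sin φ − φ·cos φ) = 0.937156

x=61.373424 y=0.937156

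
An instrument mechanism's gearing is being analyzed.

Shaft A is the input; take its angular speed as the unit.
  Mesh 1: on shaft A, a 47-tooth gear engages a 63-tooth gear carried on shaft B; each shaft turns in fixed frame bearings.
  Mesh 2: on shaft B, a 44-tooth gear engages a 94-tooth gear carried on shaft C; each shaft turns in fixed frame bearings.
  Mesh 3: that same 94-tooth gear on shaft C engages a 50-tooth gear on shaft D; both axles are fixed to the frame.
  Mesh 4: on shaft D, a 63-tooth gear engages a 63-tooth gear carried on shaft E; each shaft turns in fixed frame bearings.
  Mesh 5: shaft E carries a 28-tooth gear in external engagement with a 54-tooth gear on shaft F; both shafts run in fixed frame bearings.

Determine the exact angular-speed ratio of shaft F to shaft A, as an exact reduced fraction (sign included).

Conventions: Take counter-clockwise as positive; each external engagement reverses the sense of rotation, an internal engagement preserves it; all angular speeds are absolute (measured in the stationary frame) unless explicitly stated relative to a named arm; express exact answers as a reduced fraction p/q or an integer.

-2068/6075

class = fixed-axis compound train [5 meshes; 5 ratios multiply, 5 sense flips]
mesh 1 [47T→63T]: running ratio 47/63, sense −
mesh 2 [44T→94T]: running ratio 22/63, sense +
mesh 3 [94T→50T]: running ratio 1034/1575, sense −
mesh 4 [63T→63T]: running ratio 1034/1575, sense +
mesh 5 [28T→54T]: running ratio 2068/6075, sense −
ω_out/ω_in = -2068/6075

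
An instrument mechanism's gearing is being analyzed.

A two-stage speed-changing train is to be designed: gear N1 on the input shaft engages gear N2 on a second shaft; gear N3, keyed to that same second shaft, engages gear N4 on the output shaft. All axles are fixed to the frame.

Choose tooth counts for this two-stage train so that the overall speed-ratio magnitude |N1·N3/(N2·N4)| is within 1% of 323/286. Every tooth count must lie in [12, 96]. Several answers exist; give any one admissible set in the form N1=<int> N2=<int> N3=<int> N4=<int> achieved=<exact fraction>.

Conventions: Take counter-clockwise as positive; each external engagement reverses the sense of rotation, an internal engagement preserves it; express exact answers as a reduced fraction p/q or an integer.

topology: fixed-axis compound train — 2 stages, target 323/286
target = 323/286 in lowest terms: an exact hit needs N1·N3 = k·323 and N2·N4 = k·286 for one integer k, every count in [12, 96]; additionally prefer no 1:1 stage (N1 ≠ N2, N3 ≠ N4)
k = 1: N1·N3 = 323 = 17·19, N2·N4 = 286 = 13·22
achieved = 17·19/(13·22) = 323/286; |achieved − target| = 0 ≤ 323/28600 ✓

N1=17 N2=13 N3=19 N4=22 achieved=323/286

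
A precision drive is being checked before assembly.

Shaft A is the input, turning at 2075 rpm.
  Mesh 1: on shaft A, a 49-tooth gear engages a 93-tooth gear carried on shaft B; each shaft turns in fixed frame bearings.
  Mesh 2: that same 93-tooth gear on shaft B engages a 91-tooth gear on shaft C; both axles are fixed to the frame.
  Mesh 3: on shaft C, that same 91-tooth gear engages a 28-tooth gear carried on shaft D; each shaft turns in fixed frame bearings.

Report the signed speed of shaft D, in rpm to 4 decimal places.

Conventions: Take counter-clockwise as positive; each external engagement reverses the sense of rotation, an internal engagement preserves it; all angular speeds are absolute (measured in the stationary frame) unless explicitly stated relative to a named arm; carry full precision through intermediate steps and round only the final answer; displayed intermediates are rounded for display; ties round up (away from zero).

3-mesh fixed-axis compound train (all bearings frame-fixed)
mesh 1 [49T→93T]: ω = 2075.0000×49/93 = 1093.2796 rpm, sense flips to −
mesh 2 [93T→91T]: ω = 1093.2796×93/91 = 1117.3077 rpm, sense flips to +
mesh 3 [91T→28T]: ω = 1117.3077×91/28 = 3631.2500 rpm, sense flips to −
signed output speed = -3631.2500 rpm

-3631.2500 rpm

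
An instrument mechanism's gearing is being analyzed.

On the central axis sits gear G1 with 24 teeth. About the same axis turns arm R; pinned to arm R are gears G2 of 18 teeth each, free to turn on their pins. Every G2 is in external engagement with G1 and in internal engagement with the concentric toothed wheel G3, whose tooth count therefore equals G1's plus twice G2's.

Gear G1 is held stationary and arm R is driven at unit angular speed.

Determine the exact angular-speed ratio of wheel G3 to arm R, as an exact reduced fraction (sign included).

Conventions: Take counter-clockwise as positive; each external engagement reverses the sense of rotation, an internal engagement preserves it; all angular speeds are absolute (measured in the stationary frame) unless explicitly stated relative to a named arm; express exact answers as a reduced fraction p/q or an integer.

topology: planetary set — G1 24T / G2 18T / G3 60T, arm = carrier (Willis)
ring teeth: 24 + 2·18 = 60
24(ω_sun−ω_arm) = −60(ω_ring−ω_arm),  ω_sun = 0, ω_arm = 1
ω_ring = 1 − (24/60)(0−1) = 7/5
ω_out/ω_in = 7/5

7/5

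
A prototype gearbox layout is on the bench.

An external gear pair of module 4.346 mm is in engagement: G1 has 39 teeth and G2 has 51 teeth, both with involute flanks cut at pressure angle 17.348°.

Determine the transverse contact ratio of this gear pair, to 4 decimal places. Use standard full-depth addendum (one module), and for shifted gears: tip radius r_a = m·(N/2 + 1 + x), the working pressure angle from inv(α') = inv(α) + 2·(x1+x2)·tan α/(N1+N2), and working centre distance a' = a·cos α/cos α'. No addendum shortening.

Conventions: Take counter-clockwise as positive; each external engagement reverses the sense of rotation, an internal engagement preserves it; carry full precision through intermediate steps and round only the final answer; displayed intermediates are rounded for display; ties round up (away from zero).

1.8850

recognized (one external pair, fixed centres): single-mesh tooth geometry, m = 4.346, N1 = 39, N2 = 51
base radii: r_b1 = 80.891972, r_b2 = 105.781810
tip radii: r_a1 = 89.093000, r_a2 = 115.169000
no profile shift: α' = α, a' = a
action lengths: √(r_a1²−r_b1²) = 37.336999, √(r_a2²−r_b2²) = 45.542368
base pitch p_b = π·m·cos α = 13.032288
CR = (37.336999 + 45.542368 − 195.570000·sin 17.34800°)/13.032288 = 1.884961
contact ratio ≈ 1.8850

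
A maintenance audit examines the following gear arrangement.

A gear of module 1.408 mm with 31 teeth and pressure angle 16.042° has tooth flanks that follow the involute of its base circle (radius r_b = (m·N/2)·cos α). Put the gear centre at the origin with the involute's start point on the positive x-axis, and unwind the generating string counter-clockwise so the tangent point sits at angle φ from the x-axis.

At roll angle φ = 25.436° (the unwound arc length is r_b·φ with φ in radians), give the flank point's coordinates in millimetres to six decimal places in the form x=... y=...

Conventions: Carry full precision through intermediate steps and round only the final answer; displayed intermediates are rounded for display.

x=22.940274 y=0.599734

topology: single-mesh involute geometry — m = 1.408, N = 31
pitch radius r_p = m·N/2 = 1.408·31/2 = 21.824000
base radius r_b = r_p·cos α = 21.824000·cos 16.042° = 20.974160
roll angle φ = 25.436° = 0.44394195 rad
x = r_b·(cos φ + φ·sin φ) = 22.940274
y = r_b·(sin φ − φ·cos φ) = 0.599734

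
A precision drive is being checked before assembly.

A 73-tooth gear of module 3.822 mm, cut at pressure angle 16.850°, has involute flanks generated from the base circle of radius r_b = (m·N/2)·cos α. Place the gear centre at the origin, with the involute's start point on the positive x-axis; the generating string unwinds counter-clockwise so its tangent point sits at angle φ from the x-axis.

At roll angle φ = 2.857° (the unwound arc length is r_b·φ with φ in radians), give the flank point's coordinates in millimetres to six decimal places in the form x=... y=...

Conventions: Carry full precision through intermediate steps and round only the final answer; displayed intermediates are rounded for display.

topology: single-mesh involute geometry — m = 3.822, N = 73
pitch radius r_p = m·N/2 = 3.822·73/2 = 139.503000
base radius r_b = r_p·cos α = 139.503000·cos 16.850° = 133.513704
roll angle φ = 2.857° = 0.04986406 rad
x = r_b·(cos φ + φ·sin φ) = 133.679587
y = r_b·(sin φ − φ·cos φ) = 0.005516

x=133.679587 y=0.005516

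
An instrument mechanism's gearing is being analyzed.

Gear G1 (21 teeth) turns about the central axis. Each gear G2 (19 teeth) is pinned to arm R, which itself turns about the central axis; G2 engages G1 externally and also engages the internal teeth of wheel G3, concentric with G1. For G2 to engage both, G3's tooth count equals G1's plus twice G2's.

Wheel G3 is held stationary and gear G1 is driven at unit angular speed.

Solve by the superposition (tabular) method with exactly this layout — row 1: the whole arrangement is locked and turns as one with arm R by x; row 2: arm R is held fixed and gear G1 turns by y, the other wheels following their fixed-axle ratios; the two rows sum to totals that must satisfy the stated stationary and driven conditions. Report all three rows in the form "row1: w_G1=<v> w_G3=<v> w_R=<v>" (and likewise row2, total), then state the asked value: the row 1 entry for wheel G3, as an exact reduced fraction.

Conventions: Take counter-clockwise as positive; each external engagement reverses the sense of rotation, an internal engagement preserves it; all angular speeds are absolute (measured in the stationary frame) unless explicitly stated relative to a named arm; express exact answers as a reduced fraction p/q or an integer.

row1: w_G1=21/80 w_G3=21/80 w_R=21/80
row2: w_G1=59/80 w_G3=-21/80 w_R=0
total: w_G1=1 w_G3=0 w_R=21/80
asked value: 21/80

planetary set (21T centre, 19T on arm, 59T internal) — Willis relation
row 1: whole set turns with the arm by x
row 2 (arm held, sun turns y): ω_ring = −(21/59)·y, ω_arm = 0
boundary: total ω_ring = x − (21/59)·y = 0 and total ω_sun = x + y = 1  ⇒  y = 59/80, x = 21/80
row 2 ring = −(21/59)·59/80 = -21/80
totals (row 1 + row 2): sun 21/80 + 59/80 = 1, ring 21/80 + (-21/80) = 0, arm 21/80 + 0 = 21/80
asked cell (row1, ring) = 21/80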